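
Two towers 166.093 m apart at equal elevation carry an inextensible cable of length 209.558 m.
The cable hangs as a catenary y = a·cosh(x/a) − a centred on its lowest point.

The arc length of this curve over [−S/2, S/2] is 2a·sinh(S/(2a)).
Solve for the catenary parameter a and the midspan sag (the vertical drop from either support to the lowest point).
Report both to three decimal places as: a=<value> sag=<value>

seed: a₀ = √(S³/(24(L−S))) = √(166.093³/(24·43.465)) = 66.275274
iter 1: u=1.253054  f(a)=+3.543e+00  f'(a)=-1.529e+00  a ← 66.275274 − (+3.543e+00/-1.529e+00) = 68.591541
iter 2: u=1.210740  f(a)=+1.942e-01  f'(a)=-1.366e+00  a ← 68.591541 − (+1.942e-01/-1.366e+00) = 68.733707
iter 3: u=1.208235  f(a)=+6.584e-04  f'(a)=-1.357e+00  a ← 68.733707 − (+6.584e-04/-1.357e+00) = 68.734192
iter 4: u=1.208227  f(a)=+7.625e-09  f'(a)=-1.357e+00  a ← 68.734192 − (+7.625e-09/-1.357e+00) = 68.734192
iter 5: u=1.208227  f(a)=+2.842e-14  f'(a)=-1.357e+00  a ← 68.734192 − (+2.842e-14/-1.357e+00) = 68.734192
converged: |Δa| < 1e-12 after 5 iterations
sag = a·(cosh(S/(2a)) − 1) = 68.734192·(cosh(1.208227) − 1) = 56.577531
T_max/T_min = cosh(S/(2a)) = 1.823135

a=68.734 sag=56.578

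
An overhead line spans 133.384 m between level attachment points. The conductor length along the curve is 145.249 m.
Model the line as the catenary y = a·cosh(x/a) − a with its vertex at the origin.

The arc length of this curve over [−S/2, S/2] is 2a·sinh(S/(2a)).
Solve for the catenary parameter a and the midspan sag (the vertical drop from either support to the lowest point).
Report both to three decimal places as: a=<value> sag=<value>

seed: a₀ = √(S³/(24(L−S))) = √(133.384³/(24·11.865)) = 91.288509
iter 1: u=0.730563  f(a)=+3.207e-01  f'(a)=-2.741e-01  a ← 91.288509 − (+3.207e-01/-2.741e-01) = 92.458522
iter 2: u=0.721318  f(a)=+6.269e-03  f'(a)=-2.635e-01  a ← 92.458522 − (+6.269e-03/-2.635e-01) = 92.482318
iter 3: u=0.721132  f(a)=+2.502e-06  f'(a)=-2.633e-01  a ← 92.482318 − (+2.502e-06/-2.633e-01) = 92.482328
iter 4: u=0.721132  f(a)=+3.695e-13  f'(a)=-2.633e-01  a ← 92.482328 − (+3.695e-13/-2.633e-01) = 92.482328
converged: |Δa| < 1e-12 after 4 iterations
sag = a·(cosh(S/(2a)) − 1) = 92.482328·(cosh(0.721132) − 1) = 25.107208
T_max/T_min = cosh(S/(2a)) = 1.271481

a=92.482 sag=25.107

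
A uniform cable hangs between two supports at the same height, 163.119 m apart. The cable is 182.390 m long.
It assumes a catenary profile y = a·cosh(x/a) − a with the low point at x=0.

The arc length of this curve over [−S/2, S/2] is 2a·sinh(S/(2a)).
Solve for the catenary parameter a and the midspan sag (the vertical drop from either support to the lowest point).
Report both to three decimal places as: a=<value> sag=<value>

seed: a₀ = √(S³/(24(L−S))) = √(163.119³/(24·19.271)) = 96.872181
iter 1: u=0.841929  f(a)=+6.946e-01  f'(a)=-4.268e-01  a ← 96.872181 − (+6.946e-01/-4.268e-01) = 98.499792
iter 2: u=0.828017  f(a)=+1.789e-02  f'(a)=-4.051e-01  a ← 98.499792 − (+1.789e-02/-4.051e-01) = 98.543968
iter 3: u=0.827646  f(a)=+1.257e-05  f'(a)=-4.045e-01  a ← 98.543968 − (+1.257e-05/-4.045e-01) = 98.544000
iter 4: u=0.827646  f(a)=+6.196e-12  f'(a)=-4.045e-01  a ← 98.544000 − (+6.196e-12/-4.045e-01) = 98.544000
converged: |Δa| < 1e-12 after 4 iterations
sag = a·(cosh(S/(2a)) − 1) = 98.544000·(cosh(0.827646) − 1) = 35.722332
T_max/T_min = cosh(S/(2a)) = 1.362501

a=98.544 sag=35.722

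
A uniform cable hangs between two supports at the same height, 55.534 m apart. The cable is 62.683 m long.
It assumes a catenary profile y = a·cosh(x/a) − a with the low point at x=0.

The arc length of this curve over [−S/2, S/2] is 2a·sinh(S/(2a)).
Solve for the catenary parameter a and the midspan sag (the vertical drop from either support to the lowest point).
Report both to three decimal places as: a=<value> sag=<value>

a=32.187 sag=12.738

seed: a₀ = √(S³/(24(L−S))) = √(55.534³/(24·7.149)) = 31.594404
iter 1: u=0.878858  f(a)=+2.812e-01  f'(a)=-4.885e-01  a ← 31.594404 − (+2.812e-01/-4.885e-01) = 32.170114
iter 2: u=0.863130  f(a)=+7.871e-03  f'(a)=-4.615e-01  a ← 32.170114 − (+7.871e-03/-4.615e-01) = 32.187170
iter 3: u=0.862673  f(a)=+6.559e-06  f'(a)=-4.607e-01  a ← 32.187170 − (+6.559e-06/-4.607e-01) = 32.187184
iter 4: u=0.862673  f(a)=+4.562e-12  f'(a)=-4.607e-01  a ← 32.187184 − (+4.562e-12/-4.607e-01) = 32.187184
converged: |Δa| < 1e-12 after 4 iterations
sag = a·(cosh(S/(2a)) − 1) = 32.187184·(cosh(0.862673) − 1) = 12.738359
T_max/T_min = cosh(S/(2a)) = 1.395759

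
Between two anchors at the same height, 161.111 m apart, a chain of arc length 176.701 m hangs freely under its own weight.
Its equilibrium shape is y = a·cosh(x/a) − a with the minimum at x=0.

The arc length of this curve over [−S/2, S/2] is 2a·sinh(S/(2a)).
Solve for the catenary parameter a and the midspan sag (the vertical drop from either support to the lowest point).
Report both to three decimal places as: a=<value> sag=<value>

a=107.222 sag=31.711

seed: a₀ = √(S³/(24(L−S))) = √(161.111³/(24·15.590)) = 105.720476
iter 1: u=0.761967  f(a)=+4.589e-01  f'(a)=-3.124e-01  a ← 105.720476 − (+4.589e-01/-3.124e-01) = 107.189310
iter 2: u=0.751526  f(a)=+9.738e-03  f'(a)=-2.993e-01  a ← 107.189310 − (+9.738e-03/-2.993e-01) = 107.221849
iter 3: u=0.751297  f(a)=+4.597e-06  f'(a)=-2.990e-01  a ← 107.221849 − (+4.597e-06/-2.990e-01) = 107.221865
iter 4: u=0.751297  f(a)=+1.023e-12  f'(a)=-2.990e-01  a ← 107.221865 − (+1.023e-12/-2.990e-01) = 107.221865
converged: |Δa| < 1e-12 after 4 iterations
sag = a·(cosh(S/(2a)) − 1) = 107.221865·(cosh(0.751297) − 1) = 31.710994
T_max/T_min = cosh(S/(2a)) = 1.295751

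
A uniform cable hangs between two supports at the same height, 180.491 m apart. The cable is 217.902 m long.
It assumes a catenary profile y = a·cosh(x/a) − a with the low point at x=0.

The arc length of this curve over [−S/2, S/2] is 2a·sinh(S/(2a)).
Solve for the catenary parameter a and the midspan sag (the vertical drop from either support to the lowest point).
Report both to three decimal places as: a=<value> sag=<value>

a=83.329 sag=53.835

seed: a₀ = √(S³/(24(L−S))) = √(180.491³/(24·37.411)) = 80.924132
iter 1: u=1.115187  f(a)=+2.396e+00  f'(a)=-1.045e+00  a ← 80.924132 − (+2.396e+00/-1.045e+00) = 83.217740
iter 2: u=1.084450  f(a)=+1.057e-01  f'(a)=-9.545e-01  a ← 83.217740 − (+1.057e-01/-9.545e-01) = 83.328432
iter 3: u=1.083010  f(a)=+2.264e-04  f'(a)=-9.504e-01  a ← 83.328432 − (+2.264e-04/-9.504e-01) = 83.328670
iter 4: u=1.083007  f(a)=+1.044e-09  f'(a)=-9.504e-01  a ← 83.328670 − (+1.044e-09/-9.504e-01) = 83.328670
iter 5: u=1.083007  f(a)=-2.842e-14  f'(a)=-9.504e-01  a ← 83.328670 − (-2.842e-14/-9.504e-01) = 83.328670
converged: |Δa| < 1e-12 after 5 iterations
sag = a·(cosh(S/(2a)) − 1) = 83.328670·(cosh(1.083007) − 1) = 53.835420
T_max/T_min = cosh(S/(2a)) = 1.646061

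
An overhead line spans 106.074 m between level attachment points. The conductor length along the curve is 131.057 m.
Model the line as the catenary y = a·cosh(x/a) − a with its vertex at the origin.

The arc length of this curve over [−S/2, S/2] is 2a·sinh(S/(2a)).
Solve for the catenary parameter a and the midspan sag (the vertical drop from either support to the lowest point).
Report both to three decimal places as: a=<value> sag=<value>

a=46.113 sag=34.014

seed: a₀ = √(S³/(24(L−S))) = √(106.074³/(24·24.983)) = 44.615473
iter 1: u=1.188758  f(a)=+1.826e+00  f'(a)=-1.286e+00  a ← 44.615473 − (+1.826e+00/-1.286e+00) = 46.034801
iter 2: u=1.152107  f(a)=+9.075e-02  f'(a)=-1.161e+00  a ← 46.034801 − (+9.075e-02/-1.161e+00) = 46.112937
iter 3: u=1.150154  f(a)=+2.501e-04  f'(a)=-1.155e+00  a ← 46.112937 − (+2.501e-04/-1.155e+00) = 46.113154
iter 4: u=1.150149  f(a)=+1.912e-09  f'(a)=-1.155e+00  a ← 46.113154 − (+1.912e-09/-1.155e+00) = 46.113154
iter 5: u=1.150149  f(a)=+2.842e-14  f'(a)=-1.155e+00  a ← 46.113154 − (+2.842e-14/-1.155e+00) = 46.113154
converged: |Δa| < 1e-12 after 5 iterations
sag = a·(cosh(S/(2a)) − 1) = 46.113154·(cosh(1.150149) − 1) = 34.014290
T_max/T_min = cosh(S/(2a)) = 1.737627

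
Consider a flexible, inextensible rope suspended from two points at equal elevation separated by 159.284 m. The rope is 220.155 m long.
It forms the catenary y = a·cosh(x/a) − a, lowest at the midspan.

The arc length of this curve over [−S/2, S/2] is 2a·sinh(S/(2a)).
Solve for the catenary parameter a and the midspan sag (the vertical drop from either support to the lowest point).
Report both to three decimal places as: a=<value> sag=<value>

seed: a₀ = √(S³/(24(L−S))) = √(159.284³/(24·60.871)) = 52.595355
iter 1: u=1.514240  f(a)=+7.372e+00  f'(a)=-2.891e+00  a ← 52.595355 − (+7.372e+00/-2.891e+00) = 55.145525
iter 2: u=1.444215  f(a)=+5.701e-01  f'(a)=-2.459e+00  a ← 55.145525 − (+5.701e-01/-2.459e+00) = 55.377315
iter 3: u=1.438170  f(a)=+4.041e-03  f'(a)=-2.425e+00  a ← 55.377315 − (+4.041e-03/-2.425e+00) = 55.378981
iter 4: u=1.438127  f(a)=+2.062e-07  f'(a)=-2.424e+00  a ← 55.378981 − (+2.062e-07/-2.424e+00) = 55.378982
iter 5: u=1.438127  f(a)=+2.842e-14  f'(a)=-2.424e+00  a ← 55.378982 − (+2.842e-14/-2.424e+00) = 55.378982
converged: |Δa| < 1e-12 after 5 iterations
sag = a·(cosh(S/(2a)) − 1) = 55.378982·(cosh(1.438127) − 1) = 67.843937
T_max/T_min = cosh(S/(2a)) = 2.225085

a=55.379 sag=67.844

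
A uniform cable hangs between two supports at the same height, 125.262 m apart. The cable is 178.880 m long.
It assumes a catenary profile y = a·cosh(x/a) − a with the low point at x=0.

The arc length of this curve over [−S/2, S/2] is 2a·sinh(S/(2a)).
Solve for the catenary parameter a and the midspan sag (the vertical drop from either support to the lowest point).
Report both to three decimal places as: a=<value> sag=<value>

a=41.378 sag=57.170

seed: a₀ = √(S³/(24(L−S))) = √(125.262³/(24·53.618)) = 39.081218
iter 1: u=1.602586  f(a)=+7.322e+00  f'(a)=-3.516e+00  a ← 39.081218 − (+7.322e+00/-3.516e+00) = 41.163350
iter 2: u=1.521523  f(a)=+6.258e-01  f'(a)=-2.939e+00  a ← 41.163350 − (+6.258e-01/-2.939e+00) = 41.376304
iter 3: u=1.513692  f(a)=+5.517e-03  f'(a)=-2.887e+00  a ← 41.376304 − (+5.517e-03/-2.887e+00) = 41.378215
iter 4: u=1.513623  f(a)=+4.370e-07  f'(a)=-2.887e+00  a ← 41.378215 − (+4.370e-07/-2.887e+00) = 41.378215
iter 5: u=1.513623  f(a)=-2.842e-14  f'(a)=-2.887e+00  a ← 41.378215 − (-2.842e-14/-2.887e+00) = 41.378215
converged: |Δa| < 1e-12 after 5 iterations
sag = a·(cosh(S/(2a)) − 1) = 41.378215·(cosh(1.513623) − 1) = 57.169592
T_max/T_min = cosh(S/(2a)) = 2.381635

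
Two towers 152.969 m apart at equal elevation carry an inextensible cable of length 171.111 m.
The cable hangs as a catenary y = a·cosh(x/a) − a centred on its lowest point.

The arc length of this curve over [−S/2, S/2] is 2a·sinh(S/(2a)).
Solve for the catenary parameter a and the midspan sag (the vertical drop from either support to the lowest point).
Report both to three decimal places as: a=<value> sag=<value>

seed: a₀ = √(S³/(24(L−S))) = √(152.969³/(24·18.142)) = 90.668606
iter 1: u=0.843561  f(a)=+6.565e-01  f'(a)=-4.294e-01  a ← 90.668606 − (+6.565e-01/-4.294e-01) = 92.197587
iter 2: u=0.829572  f(a)=+1.698e-02  f'(a)=-4.074e-01  a ← 92.197587 − (+1.698e-02/-4.074e-01) = 92.239250
iter 3: u=0.829197  f(a)=+1.202e-05  f'(a)=-4.069e-01  a ← 92.239250 − (+1.202e-05/-4.069e-01) = 92.239279
iter 4: u=0.829197  f(a)=+5.997e-12  f'(a)=-4.069e-01  a ← 92.239279 − (+5.997e-12/-4.069e-01) = 92.239279
converged: |Δa| < 1e-12 after 4 iterations
sag = a·(cosh(S/(2a)) − 1) = 92.239279·(cosh(0.829197) − 1) = 33.569418
T_max/T_min = cosh(S/(2a)) = 1.363938

a=92.239 sag=33.569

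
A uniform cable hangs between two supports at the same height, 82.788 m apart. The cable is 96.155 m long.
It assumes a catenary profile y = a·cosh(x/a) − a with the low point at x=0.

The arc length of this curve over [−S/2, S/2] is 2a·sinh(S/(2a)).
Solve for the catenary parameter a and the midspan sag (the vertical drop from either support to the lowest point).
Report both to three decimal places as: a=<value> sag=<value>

seed: a₀ = √(S³/(24(L−S))) = √(82.788³/(24·13.367)) = 42.056051
iter 1: u=0.984258  f(a)=+6.626e-01  f'(a)=-6.994e-01  a ← 42.056051 − (+6.626e-01/-6.994e-01) = 43.003413
iter 2: u=0.962575  f(a)=+2.305e-02  f'(a)=-6.515e-01  a ← 43.003413 − (+2.305e-02/-6.515e-01) = 43.038792
iter 3: u=0.961783  f(a)=+3.012e-05  f'(a)=-6.498e-01  a ← 43.038792 − (+3.012e-05/-6.498e-01) = 43.038839
iter 4: u=0.961782  f(a)=+5.160e-11  f'(a)=-6.498e-01  a ← 43.038839 − (+5.160e-11/-6.498e-01) = 43.038839
iter 5: u=0.961782  f(a)=+0.000e+00  f'(a)=-6.498e-01  a ← 43.038839 − (+0.000e+00/-6.498e-01) = 43.038839
converged: |Δa| < 1e-12 after 5 iterations
sag = a·(cosh(S/(2a)) − 1) = 43.038839·(cosh(0.961782) − 1) = 21.488579
T_max/T_min = cosh(S/(2a)) = 1.499283

a=43.039 sag=21.489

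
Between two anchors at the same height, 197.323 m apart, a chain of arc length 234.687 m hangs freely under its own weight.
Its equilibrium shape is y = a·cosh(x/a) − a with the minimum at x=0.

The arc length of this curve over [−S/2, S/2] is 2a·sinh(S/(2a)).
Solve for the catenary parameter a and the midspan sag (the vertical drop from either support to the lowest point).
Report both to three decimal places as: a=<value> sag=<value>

seed: a₀ = √(S³/(24(L−S))) = √(197.323³/(24·37.364)) = 92.562327
iter 1: u=1.065893  f(a)=+2.181e+00  f'(a)=-9.028e-01  a ← 92.562327 − (+2.181e+00/-9.028e-01) = 94.977837
iter 2: u=1.038784  f(a)=+8.828e-02  f'(a)=-8.311e-01  a ← 94.977837 − (+8.828e-02/-8.311e-01) = 95.084064
iter 3: u=1.037624  f(a)=+1.582e-04  f'(a)=-8.281e-01  a ← 95.084064 − (+1.582e-04/-8.281e-01) = 95.084255
iter 4: u=1.037622  f(a)=+5.100e-10  f'(a)=-8.281e-01  a ← 95.084255 − (+5.100e-10/-8.281e-01) = 95.084255
iter 5: u=1.037622  f(a)=-2.842e-14  f'(a)=-8.281e-01  a ← 95.084255 − (-2.842e-14/-8.281e-01) = 95.084255
converged: |Δa| < 1e-12 after 5 iterations
sag = a·(cosh(S/(2a)) − 1) = 95.084255·(cosh(1.037622) − 1) = 55.947240
T_max/T_min = cosh(S/(2a)) = 1.588396

a=95.084 sag=55.947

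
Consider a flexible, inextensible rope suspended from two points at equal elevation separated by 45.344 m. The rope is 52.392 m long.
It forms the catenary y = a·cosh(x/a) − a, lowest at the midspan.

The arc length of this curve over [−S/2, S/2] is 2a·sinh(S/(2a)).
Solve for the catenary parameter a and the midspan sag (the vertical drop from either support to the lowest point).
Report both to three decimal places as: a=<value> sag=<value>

a=24.006 sag=11.526

seed: a₀ = √(S³/(24(L−S))) = √(45.344³/(24·7.048)) = 23.476923
iter 1: u=0.965714  f(a)=+3.360e-01  f'(a)=-6.583e-01  a ← 23.476923 − (+3.360e-01/-6.583e-01) = 23.987384
iter 2: u=0.945164  f(a)=+1.127e-02  f'(a)=-6.148e-01  a ← 23.987384 − (+1.127e-02/-6.148e-01) = 24.005719
iter 3: u=0.944442  f(a)=+1.366e-05  f'(a)=-6.133e-01  a ← 24.005719 − (+1.366e-05/-6.133e-01) = 24.005741
iter 4: u=0.944441  f(a)=+2.011e-11  f'(a)=-6.133e-01  a ← 24.005741 − (+2.011e-11/-6.133e-01) = 24.005741
iter 5: u=0.944441  f(a)=+0.000e+00  f'(a)=-6.133e-01  a ← 24.005741 − (+0.000e+00/-6.133e-01) = 24.005741
converged: |Δa| < 1e-12 after 5 iterations
sag = a·(cosh(S/(2a)) − 1) = 24.005741·(cosh(0.944441) − 1) = 11.526020
T_max/T_min = cosh(S/(2a)) = 1.480136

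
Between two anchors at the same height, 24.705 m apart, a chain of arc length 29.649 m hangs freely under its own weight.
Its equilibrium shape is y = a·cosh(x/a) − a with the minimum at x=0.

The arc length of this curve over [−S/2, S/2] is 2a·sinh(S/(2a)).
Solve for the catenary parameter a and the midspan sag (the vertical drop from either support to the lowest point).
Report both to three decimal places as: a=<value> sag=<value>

a=11.597 sag=7.225

seed: a₀ = √(S³/(24(L−S))) = √(24.705³/(24·4.944)) = 11.272816
iter 1: u=1.095778  f(a)=+3.054e-01  f'(a)=-9.871e-01  a ← 11.272816 − (+3.054e-01/-9.871e-01) = 11.582259
iter 2: u=1.066502  f(a)=+1.303e-02  f'(a)=-9.045e-01  a ← 11.582259 − (+1.303e-02/-9.045e-01) = 11.596663
iter 3: u=1.065177  f(a)=+2.604e-05  f'(a)=-9.009e-01  a ← 11.596663 − (+2.604e-05/-9.009e-01) = 11.596692
iter 4: u=1.065174  f(a)=+1.045e-10  f'(a)=-9.009e-01  a ← 11.596692 − (+1.045e-10/-9.009e-01) = 11.596692
iter 5: u=1.065174  f(a)=-3.553e-15  f'(a)=-9.009e-01  a ← 11.596692 − (-3.553e-15/-9.009e-01) = 11.596692
converged: |Δa| < 1e-12 after 5 iterations
sag = a·(cosh(S/(2a)) − 1) = 11.596692·(cosh(1.065174) − 1) = 7.224813
T_max/T_min = cosh(S/(2a)) = 1.623006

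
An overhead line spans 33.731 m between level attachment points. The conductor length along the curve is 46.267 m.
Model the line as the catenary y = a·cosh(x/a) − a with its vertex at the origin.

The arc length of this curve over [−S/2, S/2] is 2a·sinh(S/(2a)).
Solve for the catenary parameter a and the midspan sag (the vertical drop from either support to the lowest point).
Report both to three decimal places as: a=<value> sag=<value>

a=11.877 sag=14.127

seed: a₀ = √(S³/(24(L−S))) = √(33.731³/(24·12.536)) = 11.294284
iter 1: u=1.493277  f(a)=+1.474e+00  f'(a)=-2.756e+00  a ← 11.294284 − (+1.474e+00/-2.756e+00) = 11.829208
iter 2: u=1.425751  f(a)=+1.112e-01  f'(a)=-2.355e+00  a ← 11.829208 − (+1.112e-01/-2.355e+00) = 11.876439
iter 3: u=1.420081  f(a)=+7.469e-04  f'(a)=-2.323e+00  a ← 11.876439 − (+7.469e-04/-2.323e+00) = 11.876760
iter 4: u=1.420042  f(a)=+3.419e-08  f'(a)=-2.323e+00  a ← 11.876760 − (+3.419e-08/-2.323e+00) = 11.876760
iter 5: u=1.420042  f(a)=+7.105e-15  f'(a)=-2.323e+00  a ← 11.876760 − (+7.105e-15/-2.323e+00) = 11.876760
converged: |Δa| < 1e-12 after 5 iterations
sag = a·(cosh(S/(2a)) − 1) = 11.876760·(cosh(1.420042) − 1) = 14.127398
T_max/T_min = cosh(S/(2a)) = 2.189499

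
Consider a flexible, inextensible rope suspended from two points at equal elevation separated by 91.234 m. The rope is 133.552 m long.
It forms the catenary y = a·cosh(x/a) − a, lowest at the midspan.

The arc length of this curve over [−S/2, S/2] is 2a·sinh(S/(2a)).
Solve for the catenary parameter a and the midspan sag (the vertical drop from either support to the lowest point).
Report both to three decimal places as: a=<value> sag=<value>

a=29.074 sag=43.757

seed: a₀ = √(S³/(24(L−S))) = √(91.234³/(24·42.318)) = 27.344305
iter 1: u=1.668245  f(a)=+6.294e+00  f'(a)=-4.047e+00  a ← 27.344305 − (+6.294e+00/-4.047e+00) = 28.899692
iter 2: u=1.578460  f(a)=+5.770e-01  f'(a)=-3.336e+00  a ← 28.899692 − (+5.770e-01/-3.336e+00) = 29.072651
iter 3: u=1.569069  f(a)=+5.929e-03  f'(a)=-3.268e+00  a ← 29.072651 − (+5.929e-03/-3.268e+00) = 29.074466
iter 4: u=1.568971  f(a)=+6.403e-07  f'(a)=-3.267e+00  a ← 29.074466 − (+6.403e-07/-3.267e+00) = 29.074466
iter 5: u=1.568971  f(a)=+0.000e+00  f'(a)=-3.267e+00  a ← 29.074466 − (+0.000e+00/-3.267e+00) = 29.074466
converged: |Δa| < 1e-12 after 5 iterations
sag = a·(cosh(S/(2a)) − 1) = 29.074466·(cosh(1.568971) − 1) = 43.756563
T_max/T_min = cosh(S/(2a)) = 2.504983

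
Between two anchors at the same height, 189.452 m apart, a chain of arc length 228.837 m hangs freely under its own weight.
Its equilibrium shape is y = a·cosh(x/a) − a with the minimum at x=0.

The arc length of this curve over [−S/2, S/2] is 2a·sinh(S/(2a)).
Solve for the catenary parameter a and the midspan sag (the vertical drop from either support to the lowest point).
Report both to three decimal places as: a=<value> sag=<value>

a=87.343 sag=56.603

seed: a₀ = √(S³/(24(L−S))) = √(189.452³/(24·39.385)) = 84.815992
iter 1: u=1.116841  f(a)=+2.531e+00  f'(a)=-1.050e+00  a ← 84.815992 − (+2.531e+00/-1.050e+00) = 87.226398
iter 2: u=1.085979  f(a)=+1.119e-01  f'(a)=-9.589e-01  a ← 87.226398 − (+1.119e-01/-9.589e-01) = 87.343082
iter 3: u=1.084528  f(a)=+2.411e-04  f'(a)=-9.547e-01  a ← 87.343082 − (+2.411e-04/-9.547e-01) = 87.343335
iter 4: u=1.084525  f(a)=+1.125e-09  f'(a)=-9.547e-01  a ← 87.343335 − (+1.125e-09/-9.547e-01) = 87.343335
iter 5: u=1.084525  f(a)=+0.000e+00  f'(a)=-9.547e-01  a ← 87.343335 − (+0.000e+00/-9.547e-01) = 87.343335
converged: |Δa| < 1e-12 after 5 iterations
sag = a·(cosh(S/(2a)) − 1) = 87.343335·(cosh(1.084525) − 1) = 56.602666
T_max/T_min = cosh(S/(2a)) = 1.648048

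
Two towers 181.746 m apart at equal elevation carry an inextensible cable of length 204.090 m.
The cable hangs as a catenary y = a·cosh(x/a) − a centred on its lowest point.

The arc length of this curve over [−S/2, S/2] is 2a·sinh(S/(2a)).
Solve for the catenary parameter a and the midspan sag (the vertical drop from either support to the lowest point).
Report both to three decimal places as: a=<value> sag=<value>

seed: a₀ = √(S³/(24(L−S))) = √(181.746³/(24·22.344)) = 105.806223
iter 1: u=0.858863  f(a)=+8.387e-01  f'(a)=-4.543e-01  a ← 105.806223 − (+8.387e-01/-4.543e-01) = 107.652224
iter 2: u=0.844135  f(a)=+2.245e-02  f'(a)=-4.303e-01  a ← 107.652224 − (+2.245e-02/-4.303e-01) = 107.704403
iter 3: u=0.843726  f(a)=+1.707e-05  f'(a)=-4.297e-01  a ← 107.704403 − (+1.707e-05/-4.297e-01) = 107.704443
iter 4: u=0.843726  f(a)=+9.862e-12  f'(a)=-4.297e-01  a ← 107.704443 − (+9.862e-12/-4.297e-01) = 107.704443
converged: |Δa| < 1e-12 after 4 iterations
sag = a·(cosh(S/(2a)) − 1) = 107.704443·(cosh(0.843726) − 1) = 40.664789
T_max/T_min = cosh(S/(2a)) = 1.377559

a=107.704 sag=40.665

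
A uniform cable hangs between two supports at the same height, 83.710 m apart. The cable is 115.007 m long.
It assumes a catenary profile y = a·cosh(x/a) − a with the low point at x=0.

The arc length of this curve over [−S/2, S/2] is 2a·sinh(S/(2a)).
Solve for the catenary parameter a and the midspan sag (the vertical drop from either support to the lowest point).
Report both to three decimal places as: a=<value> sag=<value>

a=29.395 sag=35.186

seed: a₀ = √(S³/(24(L−S))) = √(83.710³/(24·31.297)) = 27.945317
iter 1: u=1.497746  f(a)=+3.704e+00  f'(a)=-2.784e+00  a ← 27.945317 − (+3.704e+00/-2.784e+00) = 29.275557
iter 2: u=1.429691  f(a)=+2.809e-01  f'(a)=-2.377e+00  a ← 29.275557 − (+2.809e-01/-2.377e+00) = 29.393743
iter 3: u=1.423943  f(a)=+1.908e-03  f'(a)=-2.344e+00  a ← 29.393743 − (+1.908e-03/-2.344e+00) = 29.394557
iter 4: u=1.423903  f(a)=+8.942e-08  f'(a)=-2.344e+00  a ← 29.394557 − (+8.942e-08/-2.344e+00) = 29.394557
iter 5: u=1.423903  f(a)=+1.421e-14  f'(a)=-2.344e+00  a ← 29.394557 − (+1.421e-14/-2.344e+00) = 29.394557
converged: |Δa| < 1e-12 after 5 iterations
sag = a·(cosh(S/(2a)) − 1) = 29.394557·(cosh(1.423903) − 1) = 35.186342
T_max/T_min = cosh(S/(2a)) = 2.197036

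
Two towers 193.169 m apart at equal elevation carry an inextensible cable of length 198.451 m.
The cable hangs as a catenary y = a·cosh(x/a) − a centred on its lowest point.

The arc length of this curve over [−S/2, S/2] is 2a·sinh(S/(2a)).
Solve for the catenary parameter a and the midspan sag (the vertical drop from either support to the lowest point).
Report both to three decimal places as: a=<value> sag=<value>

seed: a₀ = √(S³/(24(L−S))) = √(193.169³/(24·5.282)) = 238.452197
iter 1: u=0.405048  f(a)=+4.350e-02  f'(a)=-4.503e-02  a ← 238.452197 − (+4.350e-02/-4.503e-02) = 239.418119
iter 2: u=0.403413  f(a)=+2.657e-04  f'(a)=-4.448e-02  a ← 239.418119 − (+2.657e-04/-4.448e-02) = 239.424092
iter 3: u=0.403403  f(a)=+1.005e-08  f'(a)=-4.448e-02  a ← 239.424092 − (+1.005e-08/-4.448e-02) = 239.424093
iter 4: u=0.403403  f(a)=+0.000e+00  f'(a)=-4.448e-02  a ← 239.424093 − (+0.000e+00/-4.448e-02) = 239.424093
converged: |Δa| < 1e-12 after 4 iterations
sag = a·(cosh(S/(2a)) − 1) = 239.424093·(cosh(0.403403) − 1) = 19.746886
T_max/T_min = cosh(S/(2a)) = 1.082477

a=239.424 sag=19.747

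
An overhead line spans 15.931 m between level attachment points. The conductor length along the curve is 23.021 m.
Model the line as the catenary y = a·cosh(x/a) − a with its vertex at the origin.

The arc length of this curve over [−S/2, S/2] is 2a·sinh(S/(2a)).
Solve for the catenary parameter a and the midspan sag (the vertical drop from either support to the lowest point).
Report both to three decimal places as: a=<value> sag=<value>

a=5.172 sag=7.447

seed: a₀ = √(S³/(24(L−S))) = √(15.931³/(24·7.090)) = 4.874564
iter 1: u=1.634095  f(a)=+1.009e+00  f'(a)=-3.764e+00  a ← 4.874564 − (+1.009e+00/-3.764e+00) = 5.142679
iter 2: u=1.548901  f(a)=+8.924e-02  f'(a)=-3.125e+00  a ← 5.142679 − (+8.924e-02/-3.125e+00) = 5.171236
iter 3: u=1.540347  f(a)=+8.474e-04  f'(a)=-3.066e+00  a ← 5.171236 − (+8.474e-04/-3.066e+00) = 5.171513
iter 4: u=1.540265  f(a)=+7.803e-08  f'(a)=-3.065e+00  a ← 5.171513 − (+7.803e-08/-3.065e+00) = 5.171513
iter 5: u=1.540265  f(a)=+3.553e-15  f'(a)=-3.065e+00  a ← 5.171513 − (+3.553e-15/-3.065e+00) = 5.171513
converged: |Δa| < 1e-12 after 5 iterations
sag = a·(cosh(S/(2a)) − 1) = 5.171513·(cosh(1.540265) − 1) = 7.447368
T_max/T_min = cosh(S/(2a)) = 2.440075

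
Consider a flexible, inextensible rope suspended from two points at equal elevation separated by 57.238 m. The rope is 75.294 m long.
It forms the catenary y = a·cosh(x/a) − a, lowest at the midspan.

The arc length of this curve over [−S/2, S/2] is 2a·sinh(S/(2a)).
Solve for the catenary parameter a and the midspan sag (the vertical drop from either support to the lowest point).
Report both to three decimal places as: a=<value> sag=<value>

a=21.723 sag=21.742

seed: a₀ = √(S³/(24(L−S))) = √(57.238³/(24·18.056)) = 20.802249
iter 1: u=1.375765  f(a)=+1.788e+00  f'(a)=-2.088e+00  a ← 20.802249 − (+1.788e+00/-2.088e+00) = 21.658671
iter 2: u=1.321365  f(a)=+1.163e-01  f'(a)=-1.824e+00  a ← 21.658671 − (+1.163e-01/-1.824e+00) = 21.722454
iter 3: u=1.317485  f(a)=+5.684e-04  f'(a)=-1.806e+00  a ← 21.722454 − (+5.684e-04/-1.806e+00) = 21.722769
iter 4: u=1.317466  f(a)=+1.372e-08  f'(a)=-1.806e+00  a ← 21.722769 − (+1.372e-08/-1.806e+00) = 21.722769
iter 5: u=1.317466  f(a)=-1.421e-14  f'(a)=-1.806e+00  a ← 21.722769 − (-1.421e-14/-1.806e+00) = 21.722769
converged: |Δa| < 1e-12 after 5 iterations
sag = a·(cosh(S/(2a)) − 1) = 21.722769·(cosh(1.317466) − 1) = 21.741875
T_max/T_min = cosh(S/(2a)) = 2.000880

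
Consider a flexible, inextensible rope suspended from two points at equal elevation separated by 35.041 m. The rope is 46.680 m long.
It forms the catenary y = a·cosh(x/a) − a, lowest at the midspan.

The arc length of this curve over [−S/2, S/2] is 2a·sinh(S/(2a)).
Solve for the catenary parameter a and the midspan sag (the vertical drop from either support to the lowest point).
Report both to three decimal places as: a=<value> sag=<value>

a=12.987 sag=13.723

seed: a₀ = √(S³/(24(L−S))) = √(35.041³/(24·11.639)) = 12.410843
iter 1: u=1.411709  f(a)=+1.216e+00  f'(a)=-2.277e+00  a ← 12.410843 − (+1.216e+00/-2.277e+00) = 12.945034
iter 2: u=1.353453  f(a)=+8.294e-02  f'(a)=-1.976e+00  a ← 12.945034 − (+8.294e-02/-1.976e+00) = 12.987005
iter 3: u=1.349079  f(a)=+4.481e-04  f'(a)=-1.955e+00  a ← 12.987005 − (+4.481e-04/-1.955e+00) = 12.987234
iter 4: u=1.349056  f(a)=+1.323e-08  f'(a)=-1.955e+00  a ← 12.987234 − (+1.323e-08/-1.955e+00) = 12.987234
iter 5: u=1.349056  f(a)=+0.000e+00  f'(a)=-1.955e+00  a ← 12.987234 − (+0.000e+00/-1.955e+00) = 12.987234
converged: |Δa| < 1e-12 after 5 iterations
sag = a·(cosh(S/(2a)) − 1) = 12.987234·(cosh(1.349056) − 1) = 13.722761
T_max/T_min = cosh(S/(2a)) = 2.056635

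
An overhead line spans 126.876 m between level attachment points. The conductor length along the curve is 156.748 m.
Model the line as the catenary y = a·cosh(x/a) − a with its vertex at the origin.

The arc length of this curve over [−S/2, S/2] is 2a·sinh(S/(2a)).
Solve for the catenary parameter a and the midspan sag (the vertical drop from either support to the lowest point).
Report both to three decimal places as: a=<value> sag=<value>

a=55.165 sag=40.677

seed: a₀ = √(S³/(24(L−S))) = √(126.876³/(24·29.872)) = 53.374208
iter 1: u=1.188552  f(a)=+2.182e+00  f'(a)=-1.286e+00  a ← 53.374208 − (+2.182e+00/-1.286e+00) = 55.071644
iter 2: u=1.151918  f(a)=+1.084e-01  f'(a)=-1.161e+00  a ← 55.071644 − (+1.084e-01/-1.161e+00) = 55.165056
iter 3: u=1.149967  f(a)=+2.987e-04  f'(a)=-1.154e+00  a ← 55.165056 − (+2.987e-04/-1.154e+00) = 55.165315
iter 4: u=1.149962  f(a)=+2.280e-09  f'(a)=-1.154e+00  a ← 55.165315 − (+2.280e-09/-1.154e+00) = 55.165315
iter 5: u=1.149962  f(a)=+5.684e-14  f'(a)=-1.154e+00  a ← 55.165315 − (+5.684e-14/-1.154e+00) = 55.165315
converged: |Δa| < 1e-12 after 5 iterations
sag = a·(cosh(S/(2a)) − 1) = 55.165315·(cosh(1.149962) − 1) = 40.676721
T_max/T_min = cosh(S/(2a)) = 1.737360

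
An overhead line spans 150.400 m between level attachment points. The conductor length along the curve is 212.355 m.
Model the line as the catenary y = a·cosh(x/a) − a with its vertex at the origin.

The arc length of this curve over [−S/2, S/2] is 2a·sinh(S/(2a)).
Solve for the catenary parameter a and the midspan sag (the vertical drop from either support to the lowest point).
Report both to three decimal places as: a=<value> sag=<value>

a=50.547 sag=67.048

seed: a₀ = √(S³/(24(L−S))) = √(150.400³/(24·61.955)) = 47.833037
iter 1: u=1.572135  f(a)=+8.123e+00  f'(a)=-3.290e+00  a ← 47.833037 − (+8.123e+00/-3.290e+00) = 50.302044
iter 2: u=1.494969  f(a)=+6.713e-01  f'(a)=-2.767e+00  a ← 50.302044 − (+6.713e-01/-2.767e+00) = 50.544679
iter 3: u=1.487793  f(a)=+5.498e-03  f'(a)=-2.722e+00  a ← 50.544679 − (+5.498e-03/-2.722e+00) = 50.546699
iter 4: u=1.487733  f(a)=+3.754e-07  f'(a)=-2.721e+00  a ← 50.546699 − (+3.754e-07/-2.721e+00) = 50.546700
iter 5: u=1.487733  f(a)=+2.842e-14  f'(a)=-2.721e+00  a ← 50.546700 − (+2.842e-14/-2.721e+00) = 50.546700
converged: |Δa| < 1e-12 after 5 iterations
sag = a·(cosh(S/(2a)) − 1) = 50.546700·(cosh(1.487733) − 1) = 67.048497
T_max/T_min = cosh(S/(2a)) = 2.326466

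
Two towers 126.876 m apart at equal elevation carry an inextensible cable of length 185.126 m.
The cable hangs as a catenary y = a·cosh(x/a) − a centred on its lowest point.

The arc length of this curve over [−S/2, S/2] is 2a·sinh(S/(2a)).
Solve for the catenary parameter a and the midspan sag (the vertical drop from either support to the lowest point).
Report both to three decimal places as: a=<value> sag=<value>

a=40.618 sag=60.465

seed: a₀ = √(S³/(24(L−S))) = √(126.876³/(24·58.250)) = 38.222196
iter 1: u=1.659716  f(a)=+8.570e+00  f'(a)=-3.975e+00  a ← 38.222196 − (+8.570e+00/-3.975e+00) = 40.378373
iter 2: u=1.571089  f(a)=+7.786e-01  f'(a)=-3.282e+00  a ← 40.378373 − (+7.786e-01/-3.282e+00) = 40.615593
iter 3: u=1.561912  f(a)=+7.846e-03  f'(a)=-3.216e+00  a ← 40.615593 − (+7.846e-03/-3.216e+00) = 40.618033
iter 4: u=1.561819  f(a)=+8.146e-07  f'(a)=-3.216e+00  a ← 40.618033 − (+8.146e-07/-3.216e+00) = 40.618033
iter 5: u=1.561819  f(a)=-2.842e-14  f'(a)=-3.216e+00  a ← 40.618033 − (-2.842e-14/-3.216e+00) = 40.618033
converged: |Δa| < 1e-12 after 5 iterations
sag = a·(cosh(S/(2a)) − 1) = 40.618033·(cosh(1.561819) − 1) = 60.464773
T_max/T_min = cosh(S/(2a)) = 2.488619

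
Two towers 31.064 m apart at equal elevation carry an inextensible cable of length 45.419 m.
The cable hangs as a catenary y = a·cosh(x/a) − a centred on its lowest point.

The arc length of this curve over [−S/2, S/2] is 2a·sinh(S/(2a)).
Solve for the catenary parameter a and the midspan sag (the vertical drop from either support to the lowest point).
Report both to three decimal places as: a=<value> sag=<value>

a=9.916 sag=14.864

seed: a₀ = √(S³/(24(L−S))) = √(31.064³/(24·14.355)) = 9.327792
iter 1: u=1.665131  f(a)=+2.127e+00  f'(a)=-4.020e+00  a ← 9.327792 − (+2.127e+00/-4.020e+00) = 9.856771
iter 2: u=1.575770  f(a)=+1.943e-01  f'(a)=-3.316e+00  a ← 9.856771 − (+1.943e-01/-3.316e+00) = 9.915365
iter 3: u=1.566458  f(a)=+1.983e-03  f'(a)=-3.249e+00  a ← 9.915365 − (+1.983e-03/-3.249e+00) = 9.915975
iter 4: u=1.566361  f(a)=+2.111e-07  f'(a)=-3.248e+00  a ← 9.915975 − (+2.111e-07/-3.248e+00) = 9.915975
iter 5: u=1.566361  f(a)=+0.000e+00  f'(a)=-3.248e+00  a ← 9.915975 − (+0.000e+00/-3.248e+00) = 9.915975
converged: |Δa| < 1e-12 after 5 iterations
sag = a·(cosh(S/(2a)) − 1) = 9.915975·(cosh(1.566361) − 1) = 14.864016
T_max/T_min = cosh(S/(2a)) = 2.498997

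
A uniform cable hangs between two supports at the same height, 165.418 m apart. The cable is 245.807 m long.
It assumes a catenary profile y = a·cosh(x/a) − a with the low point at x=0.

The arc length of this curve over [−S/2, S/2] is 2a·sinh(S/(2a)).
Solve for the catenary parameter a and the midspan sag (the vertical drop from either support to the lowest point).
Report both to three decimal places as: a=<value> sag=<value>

seed: a₀ = √(S³/(24(L−S))) = √(165.418³/(24·80.389)) = 48.436217
iter 1: u=1.707586  f(a)=+1.257e+01  f'(a)=-4.394e+00  a ← 48.436217 − (+1.257e+01/-4.394e+00) = 51.296606
iter 2: u=1.612368  f(a)=+1.199e+00  f'(a)=-3.592e+00  a ← 51.296606 − (+1.199e+00/-3.592e+00) = 51.630512
iter 3: u=1.601940  f(a)=+1.347e-02  f'(a)=-3.512e+00  a ← 51.630512 − (+1.347e-02/-3.512e+00) = 51.634347
iter 4: u=1.601821  f(a)=+1.740e-06  f'(a)=-3.511e+00  a ← 51.634347 − (+1.740e-06/-3.511e+00) = 51.634347
iter 5: u=1.601821  f(a)=+0.000e+00  f'(a)=-3.511e+00  a ← 51.634347 − (+0.000e+00/-3.511e+00) = 51.634347
converged: |Δa| < 1e-12 after 5 iterations
sag = a·(cosh(S/(2a)) − 1) = 51.634347·(cosh(1.601821) − 1) = 81.674978
T_max/T_min = cosh(S/(2a)) = 2.581795

a=51.634 sag=81.675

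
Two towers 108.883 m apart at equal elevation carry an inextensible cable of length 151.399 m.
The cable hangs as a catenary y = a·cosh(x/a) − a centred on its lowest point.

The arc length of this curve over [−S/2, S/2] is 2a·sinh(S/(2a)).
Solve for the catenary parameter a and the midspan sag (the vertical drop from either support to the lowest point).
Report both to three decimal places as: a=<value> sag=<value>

a=37.488 sag=46.985

seed: a₀ = √(S³/(24(L−S))) = √(108.883³/(24·42.516)) = 35.567906
iter 1: u=1.530636  f(a)=+5.267e+00  f'(a)=-3.000e+00  a ← 35.567906 − (+5.267e+00/-3.000e+00) = 37.323876
iter 2: u=1.458624  f(a)=+4.152e-01  f'(a)=-2.544e+00  a ← 37.323876 − (+4.152e-01/-2.544e+00) = 37.487095
iter 3: u=1.452273  f(a)=+3.068e-03  f'(a)=-2.506e+00  a ← 37.487095 − (+3.068e-03/-2.506e+00) = 37.488319
iter 4: u=1.452226  f(a)=+1.702e-07  f'(a)=-2.506e+00  a ← 37.488319 − (+1.702e-07/-2.506e+00) = 37.488319
iter 5: u=1.452226  f(a)=+2.842e-14  f'(a)=-2.506e+00  a ← 37.488319 − (+2.842e-14/-2.506e+00) = 37.488319
converged: |Δa| < 1e-12 after 5 iterations
sag = a·(cosh(S/(2a)) − 1) = 37.488319·(cosh(1.452226) − 1) = 46.985276
T_max/T_min = cosh(S/(2a)) = 2.253331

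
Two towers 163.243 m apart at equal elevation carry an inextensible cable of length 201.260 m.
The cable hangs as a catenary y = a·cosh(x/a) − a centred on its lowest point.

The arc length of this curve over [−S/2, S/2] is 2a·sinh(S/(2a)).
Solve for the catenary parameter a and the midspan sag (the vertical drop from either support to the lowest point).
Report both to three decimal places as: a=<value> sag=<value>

a=71.342 sag=52.011

seed: a₀ = √(S³/(24(L−S))) = √(163.243³/(24·38.017)) = 69.048987
iter 1: u=1.182081  f(a)=+2.746e+00  f'(a)=-1.263e+00  a ← 69.048987 − (+2.746e+00/-1.263e+00) = 71.223485
iter 2: u=1.145991  f(a)=+1.351e-01  f'(a)=-1.141e+00  a ← 71.223485 − (+1.351e-01/-1.141e+00) = 71.341811
iter 3: u=1.144091  f(a)=+3.641e-04  f'(a)=-1.135e+00  a ← 71.341811 − (+3.641e-04/-1.135e+00) = 71.342132
iter 4: u=1.144086  f(a)=+2.662e-09  f'(a)=-1.135e+00  a ← 71.342132 − (+2.662e-09/-1.135e+00) = 71.342132
iter 5: u=1.144086  f(a)=+0.000e+00  f'(a)=-1.135e+00  a ← 71.342132 − (+0.000e+00/-1.135e+00) = 71.342132
converged: |Δa| < 1e-12 after 5 iterations
sag = a·(cosh(S/(2a)) − 1) = 71.342132·(cosh(1.144086) − 1) = 52.011412
T_max/T_min = cosh(S/(2a)) = 1.729042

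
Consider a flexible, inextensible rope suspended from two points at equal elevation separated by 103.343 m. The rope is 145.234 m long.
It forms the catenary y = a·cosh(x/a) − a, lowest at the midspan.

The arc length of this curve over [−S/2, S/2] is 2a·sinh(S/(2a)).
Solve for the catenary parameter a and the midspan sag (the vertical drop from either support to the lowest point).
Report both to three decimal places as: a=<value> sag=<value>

a=34.985 sag=45.620

seed: a₀ = √(S³/(24(L−S))) = √(103.343³/(24·41.891)) = 33.132607
iter 1: u=1.559536  f(a)=+5.399e+00  f'(a)=-3.200e+00  a ← 33.132607 − (+5.399e+00/-3.200e+00) = 34.820149
iter 2: u=1.483954  f(a)=+4.399e-01  f'(a)=-2.698e+00  a ← 34.820149 − (+4.399e-01/-2.698e+00) = 34.983234
iter 3: u=1.477036  f(a)=+3.493e-03  f'(a)=-2.655e+00  a ← 34.983234 − (+3.493e-03/-2.655e+00) = 34.984549
iter 4: u=1.476981  f(a)=+2.241e-07  f'(a)=-2.655e+00  a ← 34.984549 − (+2.241e-07/-2.655e+00) = 34.984549
iter 5: u=1.476981  f(a)=+0.000e+00  f'(a)=-2.655e+00  a ← 34.984549 − (+0.000e+00/-2.655e+00) = 34.984549
converged: |Δa| < 1e-12 after 5 iterations
sag = a·(cosh(S/(2a)) − 1) = 34.984549·(cosh(1.476981) − 1) = 45.620335
T_max/T_min = cosh(S/(2a)) = 2.304014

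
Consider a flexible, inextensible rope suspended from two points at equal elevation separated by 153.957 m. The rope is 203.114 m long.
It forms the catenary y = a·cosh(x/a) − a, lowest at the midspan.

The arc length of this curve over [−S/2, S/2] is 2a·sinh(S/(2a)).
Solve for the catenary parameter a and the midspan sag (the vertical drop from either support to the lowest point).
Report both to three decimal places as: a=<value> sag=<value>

seed: a₀ = √(S³/(24(L−S))) = √(153.957³/(24·49.157)) = 55.616141
iter 1: u=1.384104  f(a)=+4.929e+00  f'(a)=-2.130e+00  a ← 55.616141 − (+4.929e+00/-2.130e+00) = 57.929900
iter 2: u=1.328822  f(a)=+3.243e-01  f'(a)=-1.858e+00  a ← 57.929900 − (+3.243e-01/-1.858e+00) = 58.104393
iter 3: u=1.324831  f(a)=+1.622e-03  f'(a)=-1.840e+00  a ← 58.104393 − (+1.622e-03/-1.840e+00) = 58.105275
iter 4: u=1.324811  f(a)=+4.104e-08  f'(a)=-1.840e+00  a ← 58.105275 − (+4.104e-08/-1.840e+00) = 58.105275
iter 5: u=1.324811  f(a)=+2.842e-14  f'(a)=-1.840e+00  a ← 58.105275 − (+2.842e-14/-1.840e+00) = 58.105275
converged: |Δa| < 1e-12 after 5 iterations
sag = a·(cosh(S/(2a)) − 1) = 58.105275·(cosh(1.324811) − 1) = 58.899200
T_max/T_min = cosh(S/(2a)) = 2.013664

a=58.105 sag=58.899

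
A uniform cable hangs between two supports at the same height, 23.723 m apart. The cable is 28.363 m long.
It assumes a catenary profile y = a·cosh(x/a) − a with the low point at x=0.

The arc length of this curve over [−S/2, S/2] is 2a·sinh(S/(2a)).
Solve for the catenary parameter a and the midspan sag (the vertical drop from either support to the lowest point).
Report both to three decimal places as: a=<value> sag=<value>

seed: a₀ = √(S³/(24(L−S))) = √(23.723³/(24·4.640)) = 10.949387
iter 1: u=1.083303  f(a)=+2.800e-01  f'(a)=-9.513e-01  a ← 10.949387 − (+2.800e-01/-9.513e-01) = 11.243729
iter 2: u=1.054944  f(a)=+1.169e-02  f'(a)=-8.733e-01  a ← 11.243729 − (+1.169e-02/-8.733e-01) = 11.257111
iter 3: u=1.053690  f(a)=+2.233e-05  f'(a)=-8.700e-01  a ← 11.257111 − (+2.233e-05/-8.700e-01) = 11.257137
iter 4: u=1.053687  f(a)=+8.184e-11  f'(a)=-8.700e-01  a ← 11.257137 − (+8.184e-11/-8.700e-01) = 11.257137
iter 5: u=1.053687  f(a)=-3.553e-15  f'(a)=-8.700e-01  a ← 11.257137 − (-3.553e-15/-8.700e-01) = 11.257137
converged: |Δa| < 1e-12 after 5 iterations
sag = a·(cosh(S/(2a)) − 1) = 11.257137·(cosh(1.053687) − 1) = 6.849162
T_max/T_min = cosh(S/(2a)) = 1.608428

a=11.257 sag=6.849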